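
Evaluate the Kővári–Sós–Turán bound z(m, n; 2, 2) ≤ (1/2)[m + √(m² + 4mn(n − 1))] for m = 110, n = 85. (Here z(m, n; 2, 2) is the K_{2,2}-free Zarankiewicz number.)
z(110, 85; 2, 2) ≤ (1/2)[110 + √(110² + 4·110·85·84)] = (1/2)[110 + √3153700] = 942.933

Kővári–Sós–Turán: let r_1, ..., r_110 be the row sums and z = Σ r_i the total number of 1s. Each pair of columns can share at most one row with both entries 1 (else a 2×2 all-ones block appears), so Σ_i C(r_i, 2) ≤ C(85, 2) = 3570. By convexity Σ_i C(r_i, 2) ≥ 110·C(z/110, 2) = z(z − 110)/(2·110), giving z² − 110z − 110·85·84 ≤ 0 and hence z ≤ (1/2)[110 + √(12100 + 4·785400)] = (1/2)[110 + √3153700] ≈ (1/2)(110 + 1775.866) = 942.933.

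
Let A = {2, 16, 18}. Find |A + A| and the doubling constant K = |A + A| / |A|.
K = |A + A| / |A| = 6/3 = 2

Enumerate A + A = {a + b : a, b ∈ A}. With |A| = 3, there are |A|^2 = 9 ordered sum pairs; collecting distinct values, A + A = {4, 18, 20, 32, 34, 36}, so |A + A| = 6. Thus K = 6/3 = 2. For comparison, the minimum possible |A + A| over all 3-element sets is 2·3 − 1 = 5 (so min K = 5/3), attained only by arithmetic progressions.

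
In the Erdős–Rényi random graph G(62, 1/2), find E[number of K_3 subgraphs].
E[# K_3] = C(62, 3) · (1/2)^C(3, 2) = 37820 / 2^3 = 9455/2 = 4727.5

For each 3-subset S of vertices (there are C(62, 3) = 37820 such S), let X_S = 1 if S induces a K_3 (all C(3, 2) = 3 edges present). Then P(X_S = 1) = (1/2)^3 = 1/8. By linearity of expectation, E[# K_3] = C(62, 3) · (1/2)^3 = 37820 / 8 = 9455/2 = 4727.5.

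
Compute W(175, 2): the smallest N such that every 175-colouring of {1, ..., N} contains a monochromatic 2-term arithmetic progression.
W(175, 2) = 175 + 1 = 176

A 2-term AP is any pair of integers, so a monochromatic 2-AP exists iff some colour is used at least twice. With 175 colours, the colouring i ↦ i on {1, ..., 175} uses each colour once, avoiding any monochromatic pair, so W(175, 2) > 175. For {1, ..., 176}, pigeonhole forces two integers of the same colour, which form a monochromatic 2-AP. Hence W(175, 2) = 176.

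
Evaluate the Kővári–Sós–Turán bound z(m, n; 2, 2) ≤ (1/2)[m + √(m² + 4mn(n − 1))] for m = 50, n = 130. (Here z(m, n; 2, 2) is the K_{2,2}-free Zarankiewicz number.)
z(50, 130; 2, 2) ≤ (1/2)[50 + √(50² + 4·50·130·129)] = (1/2)[50 + √3356500] = 941.0377

Kővári–Sós–Turán: let r_1, ..., r_50 be the row sums and z = Σ r_i the total number of 1s. Each pair of columns can share at most one row with both entries 1 (else a 2×2 all-ones block appears), so Σ_i C(r_i, 2) ≤ C(130, 2) = 8385. By convexity Σ_i C(r_i, 2) ≥ 50·C(z/50, 2) = z(z − 50)/(2·50), giving z² − 50z − 50·130·129 ≤ 0 and hence z ≤ (1/2)[50 + √(2500 + 4·838500)] = (1/2)[50 + √3356500] ≈ (1/2)(50 + 1832.0753) = 941.0377.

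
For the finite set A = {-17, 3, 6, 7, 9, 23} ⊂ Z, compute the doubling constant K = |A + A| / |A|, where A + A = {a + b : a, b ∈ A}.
K = |A + A| / |A| = 19/6

Enumerate A + A = {a + b : a, b ∈ A}. With |A| = 6, there are |A|^2 = 36 ordered sum pairs; collecting distinct values, A + A = {-34, -14, -11, -10, -8, 6, 9, 10, 12, 13, 14, 15, 16, 18, 26, 29, 30, 32, 46}, so |A + A| = 19. Thus K = 19/6. For comparison, the minimum possible |A + A| over all 6-element sets is 2·6 − 1 = 11 (so min K = 11/6), attained only by arithmetic progressions.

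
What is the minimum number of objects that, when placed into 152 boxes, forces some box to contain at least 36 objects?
n = (36 − 1)·152 + 1 = 5321

By the generalised pigeonhole principle, to guarantee some box contains ≥ r objects we need more than (r − 1) · k objects total. Threshold: n = (r − 1) · k + 1. With r = 36 and k = 152: n = 35 · 152 + 1 = 5320 + 1 = 5321. For n = 5320 = 35 · 152, we can put exactly 35 objects in every box, avoiding 36 in any single one — so 5321 is tight.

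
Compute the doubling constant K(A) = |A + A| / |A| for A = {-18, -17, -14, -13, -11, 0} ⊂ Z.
K = |A + A| / |A| = 19/6

Enumerate A + A = {a + b : a, b ∈ A}. With |A| = 6, there are |A|^2 = 36 ordered sum pairs; collecting distinct values, A + A = {-36, -35, -34, -32, -31, -30, -29, -28, -27, -26, -25, -24, -22, -18, -17, -14, -13, -11, 0}, so |A + A| = 19. Thus K = 19/6. For comparison, the minimum possible |A + A| over all 6-element sets is 2·6 − 1 = 11 (so min K = 11/6), attained only by arithmetic progressions.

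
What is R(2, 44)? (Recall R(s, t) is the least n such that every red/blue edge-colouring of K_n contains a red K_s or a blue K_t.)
R(2, 44) = 44

R(2, k) = k for all k ≥ 2: in a 2-colouring of K_k, either some edge is red (a red K_2) or all edges are blue (a blue K_k). And K_{43} coloured all-blue has no blue K_44, so R(2, 44) > 43. Hence R(2, 44) = 44.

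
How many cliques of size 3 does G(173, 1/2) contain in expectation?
E[# K_3] = C(173, 3) · (1/2)^C(3, 2) = 848046 / 2^3 = 424023/4 = 106005.75

For each 3-subset S of vertices (there are C(173, 3) = 848046 such S), let X_S = 1 if S induces a K_3 (all C(3, 2) = 3 edges present). Then P(X_S = 1) = (1/2)^3 = 1/8. By linearity of expectation, E[# K_3] = C(173, 3) · (1/2)^3 = 848046 / 8 = 424023/4 = 106005.75.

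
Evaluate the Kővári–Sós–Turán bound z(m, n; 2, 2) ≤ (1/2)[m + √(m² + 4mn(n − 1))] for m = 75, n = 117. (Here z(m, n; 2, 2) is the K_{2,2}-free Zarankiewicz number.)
z(75, 117; 2, 2) ≤ (1/2)[75 + √(75² + 4·75·117·116)] = (1/2)[75 + √4077225] = 1047.107

Kővári–Sós–Turán: let r_1, ..., r_75 be the row sums and z = Σ r_i the total number of 1s. Each pair of columns can share at most one row with both entries 1 (else a 2×2 all-ones block appears), so Σ_i C(r_i, 2) ≤ C(117, 2) = 6786. By convexity Σ_i C(r_i, 2) ≥ 75·C(z/75, 2) = z(z − 75)/(2·75), giving z² − 75z − 75·117·116 ≤ 0 and hence z ≤ (1/2)[75 + √(5625 + 4·1017900)] = (1/2)[75 + √4077225] ≈ (1/2)(75 + 2019.214) = 1047.107.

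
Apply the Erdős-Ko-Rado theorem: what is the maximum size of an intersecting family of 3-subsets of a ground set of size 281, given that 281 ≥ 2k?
max |F| = C(280, 2) = 39060

Erdős-Ko-Rado (1961): when n ≥ 2k, max |F| = C(n−1, k−1). The bound is attained by the star {A : i ∈ A} for any fixed i ∈ [n]. Here C(281−1, 3−1) = C(280, 2) = 39060.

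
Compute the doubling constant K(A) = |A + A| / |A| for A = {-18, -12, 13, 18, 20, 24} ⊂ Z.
K = |A + A| / |A| = 20/6 = 10/3

Enumerate A + A = {a + b : a, b ∈ A}. With |A| = 6, there are |A|^2 = 36 ordered sum pairs; collecting distinct values, A + A = {-36, -30, -24, -5, 0, 1, 2, 6, 8, 12, 26, 31, 33, 36, 37, 38, 40, 42, 44, 48}, so |A + A| = 20. Thus K = 20/6 = 10/3. For comparison, the minimum possible |A + A| over all 6-element sets is 2·6 − 1 = 11 (so min K = 11/6), attained only by arithmetic progressions.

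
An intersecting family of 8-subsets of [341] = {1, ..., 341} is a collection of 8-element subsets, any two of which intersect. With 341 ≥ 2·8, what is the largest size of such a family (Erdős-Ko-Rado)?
max |F| = C(340, 7) = 97932136940560

Erdős-Ko-Rado (1961): when n ≥ 2k, max |F| = C(n−1, k−1). The bound is attained by the star {A : i ∈ A} for any fixed i ∈ [n]. Here C(341−1, 8−1) = C(340, 7) = 97932136940560.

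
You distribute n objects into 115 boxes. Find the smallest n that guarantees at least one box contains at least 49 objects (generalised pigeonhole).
n = (49 − 1)·115 + 1 = 5521

By the generalised pigeonhole principle, to guarantee some box contains ≥ r objects we need more than (r − 1) · k objects total. Threshold: n = (r − 1) · k + 1. With r = 49 and k = 115: n = 48 · 115 + 1 = 5520 + 1 = 5521. For n = 5520 = 48 · 115, we can put exactly 48 objects in every box, avoiding 49 in any single one — so 5521 is tight.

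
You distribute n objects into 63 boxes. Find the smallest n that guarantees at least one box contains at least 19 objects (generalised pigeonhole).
n = (19 − 1)·63 + 1 = 1135

By the generalised pigeonhole principle, to guarantee some box contains ≥ r objects we need more than (r − 1) · k objects total. Threshold: n = (r − 1) · k + 1. With r = 19 and k = 63: n = 18 · 63 + 1 = 1134 + 1 = 1135. For n = 1134 = 18 · 63, we can put exactly 18 objects in every box, avoiding 19 in any single one — so 1135 is tight.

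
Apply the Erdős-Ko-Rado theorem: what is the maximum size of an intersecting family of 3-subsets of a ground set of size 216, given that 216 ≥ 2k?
max |F| = C(215, 2) = 23005

The Erdős-Ko-Rado theorem states: for n ≥ 2k, an intersecting family of k-subsets of an n-element set has size at most C(n − 1, k − 1), with equality for 'star' families {A ⊆ [n] : |A| = k, i ∈ A} (fix an element i). For n = 216, k = 3: C(215, 2) = 23005.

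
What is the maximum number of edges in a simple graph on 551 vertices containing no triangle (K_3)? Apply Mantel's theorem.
ex(551, K_3) = ⌊551^2/4⌋ = 75900

Mantel (1907): a triangle-free graph on n vertices has at most ⌊n^2/4⌋ edges, with equality for the complete bipartite graph K_{⌊n/2⌋, ⌈n/2⌉}. For n = 551: ⌊551^2/4⌋ = ⌊303601/4⌋ = 75900. The extremal graph is K_{275, 276}, which has 275·276 = 75900 edges.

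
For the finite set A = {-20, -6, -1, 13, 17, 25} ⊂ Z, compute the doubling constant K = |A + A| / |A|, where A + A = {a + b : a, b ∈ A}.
K = |A + A| / |A| = 20/6 = 10/3

Enumerate A + A = {a + b : a, b ∈ A}. With |A| = 6, there are |A|^2 = 36 ordered sum pairs; collecting distinct values, A + A = {-40, -26, -21, -12, -7, -3, -2, 5, 7, 11, 12, 16, 19, 24, 26, 30, 34, 38, 42, 50}, so |A + A| = 20. Thus K = 20/6 = 10/3. For comparison, the minimum possible |A + A| over all 6-element sets is 2·6 − 1 = 11 (so min K = 11/6), attained only by arithmetic progressions.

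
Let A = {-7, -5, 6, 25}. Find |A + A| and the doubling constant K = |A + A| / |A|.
K = |A + A| / |A| = 10/4 = 5/2

Enumerate A + A = {a + b : a, b ∈ A}. With |A| = 4, there are |A|^2 = 16 ordered sum pairs; collecting distinct values, A + A = {-14, -12, -10, -1, 1, 12, 18, 20, 31, 50}, so |A + A| = 10. Thus K = 10/4 = 5/2. For comparison, the minimum possible |A + A| over all 4-element sets is 2·4 − 1 = 7 (so min K = 7/4), attained only by arithmetic progressions.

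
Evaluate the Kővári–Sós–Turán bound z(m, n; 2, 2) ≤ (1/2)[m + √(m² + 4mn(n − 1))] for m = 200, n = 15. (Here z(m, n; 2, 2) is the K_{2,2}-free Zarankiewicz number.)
z(200, 15; 2, 2) ≤ (1/2)[200 + √(200² + 4·200·15·14)] = (1/2)[200 + √208000] = 328.0351

Kővári–Sós–Turán: let r_1, ..., r_200 be the row sums and z = Σ r_i the total number of 1s. Each pair of columns can share at most one row with both entries 1 (else a 2×2 all-ones block appears), so Σ_i C(r_i, 2) ≤ C(15, 2) = 105. By convexity Σ_i C(r_i, 2) ≥ 200·C(z/200, 2) = z(z − 200)/(2·200), giving z² − 200z − 200·15·14 ≤ 0 and hence z ≤ (1/2)[200 + √(40000 + 4·42000)] = (1/2)[200 + √208000] ≈ (1/2)(200 + 456.0702) = 328.0351.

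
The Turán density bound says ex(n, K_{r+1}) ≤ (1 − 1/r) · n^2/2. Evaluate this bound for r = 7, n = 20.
Turán density bound = (6/7) · 20^2/2 = 1200/7 ≈ 171.4286

Turán's theorem: ex(n, K_{r+1}) is achieved by the complete r-partite Turán graph T(n, r) with parts as balanced as possible, and is at most (1 − 1/r) · n^2/2. For r = 7, n = 20: the density bound is (6/7) · 400/2 = 1200/7 ≈ 171.4286. The integer-valued extremum is e(T(20, 7)) = 171, which is strictly less than the density bound 1200/7 since 7 ∤ 20 (the parts of T(20, 7) cannot all be equal).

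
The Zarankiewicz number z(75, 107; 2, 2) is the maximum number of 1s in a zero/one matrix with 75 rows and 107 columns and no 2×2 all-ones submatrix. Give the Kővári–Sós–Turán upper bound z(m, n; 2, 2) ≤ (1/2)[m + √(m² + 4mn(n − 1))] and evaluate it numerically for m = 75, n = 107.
z(75, 107; 2, 2) ≤ (1/2)[75 + √(75² + 4·75·107·106)] = (1/2)[75 + √3408225] = 960.5689

Kővári–Sós–Turán: let r_1, ..., r_75 be the row sums and z = Σ r_i the total number of 1s. Each pair of columns can share at most one row with both entries 1 (else a 2×2 all-ones block appears), so Σ_i C(r_i, 2) ≤ C(107, 2) = 5671. By convexity Σ_i C(r_i, 2) ≥ 75·C(z/75, 2) = z(z − 75)/(2·75), giving z² − 75z − 75·107·106 ≤ 0 and hence z ≤ (1/2)[75 + √(5625 + 4·850650)] = (1/2)[75 + √3408225] ≈ (1/2)(75 + 1846.1379) = 960.5689.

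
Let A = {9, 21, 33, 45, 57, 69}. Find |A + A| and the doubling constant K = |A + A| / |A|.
K = |A + A| / |A| = 11/6

Enumerate A + A = {a + b : a, b ∈ A}. With |A| = 6, there are |A|^2 = 36 ordered sum pairs; collecting distinct values, A + A = {18, 30, 42, 54, 66, 78, 90, 102, 114, 126, 138}, so |A + A| = 11. Thus K = 11/6. Here |A + A| = 2|A| − 1 = 11, the minimum possible — so K = 11/6 is minimal, which holds iff A is an arithmetic progression.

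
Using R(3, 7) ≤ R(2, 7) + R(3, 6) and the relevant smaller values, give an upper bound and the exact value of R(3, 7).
R(3, 7) ≤ R(2, 7) + R(3, 6) = 7 + 18 = 25; exact value R(3, 7) = 23.

The Erdős–Szekeres recurrence R(r, s) ≤ R(r−1, s) + R(r, s−1) applied to (r, s) = (3, 7) gives
  R(3, 7) ≤ R(2, 7) + R(3, 6) = 7 + 18 = 25.
(Recall R(2, k) = k and R is symmetric.) The recurrence is not tight here (it gives 25, but the exact value is R(3, 7) = 23); the tight upper bound requires a sharper argument than the simple recurrence, combined with a lower-bound construction on K_{22}.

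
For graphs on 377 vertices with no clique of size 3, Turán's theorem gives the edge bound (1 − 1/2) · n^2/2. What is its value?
Turán density bound = (1/2) · 377^2/2 = 142129/4 ≈ 35532.25

Turán's theorem: ex(n, K_{r+1}) is achieved by the complete r-partite Turán graph T(n, r) with parts as balanced as possible, and is at most (1 − 1/r) · n^2/2. For r = 2, n = 377: the density bound is (1/2) · 142129/2 = 142129/4 ≈ 35532.25. The integer-valued extremum is e(T(377, 2)) = 35532, which is strictly less than the density bound 142129/4 since 2 ∤ 377 (the parts of T(377, 2) cannot all be equal).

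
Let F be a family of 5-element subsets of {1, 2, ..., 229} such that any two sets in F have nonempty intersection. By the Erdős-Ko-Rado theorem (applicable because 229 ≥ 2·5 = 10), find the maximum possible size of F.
max |F| = C(228, 4) = 109658025

Erdős-Ko-Rado (1961): when n ≥ 2k, max |F| = C(n−1, k−1). The bound is attained by the star {A : i ∈ A} for any fixed i ∈ [n]. Here C(229−1, 5−1) = C(228, 4) = 109658025.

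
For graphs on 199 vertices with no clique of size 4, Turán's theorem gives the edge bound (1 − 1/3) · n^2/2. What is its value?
Turán density bound = (2/3) · 199^2/2 = 39601/3 ≈ 13200.3333

Turán's theorem: ex(n, K_{r+1}) is achieved by the complete r-partite Turán graph T(n, r) with parts as balanced as possible, and is at most (1 − 1/r) · n^2/2. For r = 3, n = 199: the density bound is (2/3) · 39601/2 = 39601/3 ≈ 13200.3333. The integer-valued extremum is e(T(199, 3)) = 13200, which is strictly less than the density bound 39601/3 since 3 ∤ 199 (the parts of T(199, 3) cannot all be equal).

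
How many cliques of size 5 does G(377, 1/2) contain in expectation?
E[# K_5] = C(377, 5) · (1/2)^C(5, 2) = 61795898450 / 2^10 = 30897949225/512 ≈ 60347557.080078

For each 5-subset S of vertices (there are C(377, 5) = 61795898450 such S), let X_S = 1 if S induces a K_5 (all C(5, 2) = 10 edges present). Then P(X_S = 1) = (1/2)^10 = 1/1024. By linearity of expectation, E[# K_5] = C(377, 5) · (1/2)^10 = 61795898450 / 1024 = 30897949225/512 ≈ 60347557.080078.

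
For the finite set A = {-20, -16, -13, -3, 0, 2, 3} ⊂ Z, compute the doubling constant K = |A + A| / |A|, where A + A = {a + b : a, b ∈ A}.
K = |A + A| / |A| = 25/7

Enumerate A + A = {a + b : a, b ∈ A}. With |A| = 7, there are |A|^2 = 49 ordered sum pairs; collecting distinct values, A + A = {-40, -36, -33, -32, -29, -26, -23, -20, -19, -18, -17, -16, -14, -13, -11, -10, -6, -3, -1, 0, 2, 3, 4, 5, 6}, so |A + A| = 25. Thus K = 25/7. For comparison, the minimum possible |A + A| over all 7-element sets is 2·7 − 1 = 13 (so min K = 13/7), attained only by arithmetic progressions.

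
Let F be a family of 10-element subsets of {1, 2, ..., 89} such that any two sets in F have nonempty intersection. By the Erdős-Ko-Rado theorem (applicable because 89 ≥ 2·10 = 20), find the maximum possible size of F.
max |F| = C(88, 9) = 571350360240

Erdős-Ko-Rado (1961): when n ≥ 2k, max |F| = C(n−1, k−1). The bound is attained by the star {A : i ∈ A} for any fixed i ∈ [n]. Here C(89−1, 10−1) = C(88, 9) = 571350360240.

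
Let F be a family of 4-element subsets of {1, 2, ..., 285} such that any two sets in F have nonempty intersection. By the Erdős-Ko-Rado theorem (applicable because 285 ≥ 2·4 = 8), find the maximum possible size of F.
max |F| = C(284, 3) = 3777484

Erdős-Ko-Rado (1961): when n ≥ 2k, max |F| = C(n−1, k−1). The bound is attained by the star {A : i ∈ A} for any fixed i ∈ [n]. Here C(285−1, 4−1) = C(284, 3) = 3777484.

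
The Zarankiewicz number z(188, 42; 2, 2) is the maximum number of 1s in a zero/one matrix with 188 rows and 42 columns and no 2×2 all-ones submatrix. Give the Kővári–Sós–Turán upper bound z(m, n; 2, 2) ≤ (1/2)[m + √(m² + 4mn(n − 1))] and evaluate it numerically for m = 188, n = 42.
z(188, 42; 2, 2) ≤ (1/2)[188 + √(188² + 4·188·42·41)] = (1/2)[188 + √1330288] = 670.6906

Kővári–Sós–Turán: let r_1, ..., r_188 be the row sums and z = Σ r_i the total number of 1s. Each pair of columns can share at most one row with both entries 1 (else a 2×2 all-ones block appears), so Σ_i C(r_i, 2) ≤ C(42, 2) = 861. By convexity Σ_i C(r_i, 2) ≥ 188·C(z/188, 2) = z(z − 188)/(2·188), giving z² − 188z − 188·42·41 ≤ 0 and hence z ≤ (1/2)[188 + √(35344 + 4·323736)] = (1/2)[188 + √1330288] ≈ (1/2)(188 + 1153.3811) = 670.6906.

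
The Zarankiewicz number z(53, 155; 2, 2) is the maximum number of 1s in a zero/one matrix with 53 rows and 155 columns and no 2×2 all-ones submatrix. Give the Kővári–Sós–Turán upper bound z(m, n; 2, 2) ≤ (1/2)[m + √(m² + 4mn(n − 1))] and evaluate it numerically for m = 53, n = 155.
z(53, 155; 2, 2) ≤ (1/2)[53 + √(53² + 4·53·155·154)] = (1/2)[53 + √5063249] = 1151.5832

Kővári–Sós–Turán: let r_1, ..., r_53 be the row sums and z = Σ r_i the total number of 1s. Each pair of columns can share at most one row with both entries 1 (else a 2×2 all-ones block appears), so Σ_i C(r_i, 2) ≤ C(155, 2) = 11935. By convexity Σ_i C(r_i, 2) ≥ 53·C(z/53, 2) = z(z − 53)/(2·53), giving z² − 53z − 53·155·154 ≤ 0 and hence z ≤ (1/2)[53 + √(2809 + 4·1265110)] = (1/2)[53 + √5063249] ≈ (1/2)(53 + 2250.1664) = 1151.5832.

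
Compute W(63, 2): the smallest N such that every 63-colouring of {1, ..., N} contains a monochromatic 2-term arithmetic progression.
W(63, 2) = 63 + 1 = 64

A 2-term AP is any pair of integers, so a monochromatic 2-AP exists iff some colour is used at least twice. With 63 colours, the colouring i ↦ i on {1, ..., 63} uses each colour once, avoiding any monochromatic pair, so W(63, 2) > 63. For {1, ..., 64}, pigeonhole forces two integers of the same colour, which form a monochromatic 2-AP. Hence W(63, 2) = 64.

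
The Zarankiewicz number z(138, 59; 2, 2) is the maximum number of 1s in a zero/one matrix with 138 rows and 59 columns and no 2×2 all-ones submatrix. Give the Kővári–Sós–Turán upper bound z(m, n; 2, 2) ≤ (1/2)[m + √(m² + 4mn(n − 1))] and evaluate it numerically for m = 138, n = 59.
z(138, 59; 2, 2) ≤ (1/2)[138 + √(138² + 4·138·59·58)] = (1/2)[138 + √1907988] = 759.6497

Kővári–Sós–Turán: let r_1, ..., r_138 be the row sums and z = Σ r_i the total number of 1s. Each pair of columns can share at most one row with both entries 1 (else a 2×2 all-ones block appears), so Σ_i C(r_i, 2) ≤ C(59, 2) = 1711. By convexity Σ_i C(r_i, 2) ≥ 138·C(z/138, 2) = z(z − 138)/(2·138), giving z² − 138z − 138·59·58 ≤ 0 and hence z ≤ (1/2)[138 + √(19044 + 4·472236)] = (1/2)[138 + √1907988] ≈ (1/2)(138 + 1381.2994) = 759.6497.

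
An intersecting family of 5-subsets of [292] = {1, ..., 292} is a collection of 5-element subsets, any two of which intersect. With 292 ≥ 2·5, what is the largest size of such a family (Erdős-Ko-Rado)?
max |F| = C(291, 4) = 292664520

The Erdős-Ko-Rado theorem states: for n ≥ 2k, an intersecting family of k-subsets of an n-element set has size at most C(n − 1, k − 1), with equality for 'star' families {A ⊆ [n] : |A| = k, i ∈ A} (fix an element i). For n = 292, k = 5: C(291, 4) = 292664520.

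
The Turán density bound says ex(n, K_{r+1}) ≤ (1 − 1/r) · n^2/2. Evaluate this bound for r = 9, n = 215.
Turán density bound = (8/9) · 215^2/2 = 184900/9 ≈ 20544.4444

Turán's theorem: ex(n, K_{r+1}) is achieved by the complete r-partite Turán graph T(n, r) with parts as balanced as possible, and is at most (1 − 1/r) · n^2/2. For r = 9, n = 215: the density bound is (8/9) · 46225/2 = 184900/9 ≈ 20544.4444. The integer-valued extremum is e(T(215, 9)) = 20544, which is strictly less than the density bound 184900/9 since 9 ∤ 215 (the parts of T(215, 9) cannot all be equal).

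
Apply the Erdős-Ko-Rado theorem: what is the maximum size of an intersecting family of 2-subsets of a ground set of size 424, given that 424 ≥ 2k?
max |F| = C(423, 1) = 423

The Erdős-Ko-Rado theorem states: for n ≥ 2k, an intersecting family of k-subsets of an n-element set has size at most C(n − 1, k − 1), with equality for 'star' families {A ⊆ [n] : |A| = k, i ∈ A} (fix an element i). For n = 424, k = 2: C(423, 1) = 423.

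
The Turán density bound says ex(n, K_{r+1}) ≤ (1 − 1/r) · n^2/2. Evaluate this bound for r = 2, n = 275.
Turán density bound = (1/2) · 275^2/2 = 75625/4 ≈ 18906.25

Turán's theorem: ex(n, K_{r+1}) is achieved by the complete r-partite Turán graph T(n, r) with parts as balanced as possible, and is at most (1 − 1/r) · n^2/2. For r = 2, n = 275: the density bound is (1/2) · 75625/2 = 75625/4 ≈ 18906.25. The integer-valued extremum is e(T(275, 2)) = 18906, which is strictly less than the density bound 75625/4 since 2 ∤ 275 (the parts of T(275, 2) cannot all be equal).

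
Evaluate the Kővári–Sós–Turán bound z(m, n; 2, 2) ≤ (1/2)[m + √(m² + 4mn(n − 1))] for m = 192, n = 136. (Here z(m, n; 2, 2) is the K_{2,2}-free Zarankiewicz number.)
z(192, 136; 2, 2) ≤ (1/2)[192 + √(192² + 4·192·136·135)] = (1/2)[192 + √14137344] = 1975.983

Kővári–Sós–Turán: let r_1, ..., r_192 be the row sums and z = Σ r_i the total number of 1s. Each pair of columns can share at most one row with both entries 1 (else a 2×2 all-ones block appears), so Σ_i C(r_i, 2) ≤ C(136, 2) = 9180. By convexity Σ_i C(r_i, 2) ≥ 192·C(z/192, 2) = z(z − 192)/(2·192), giving z² − 192z − 192·136·135 ≤ 0 and hence z ≤ (1/2)[192 + √(36864 + 4·3525120)] = (1/2)[192 + √14137344] ≈ (1/2)(192 + 3759.966) = 1975.983.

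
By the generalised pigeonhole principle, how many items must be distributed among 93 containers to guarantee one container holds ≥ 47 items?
n = (47 − 1)·93 + 1 = 4279

By the generalised pigeonhole principle, to guarantee some box contains ≥ r objects we need more than (r − 1) · k objects total. Threshold: n = (r − 1) · k + 1. With r = 47 and k = 93: n = 46 · 93 + 1 = 4278 + 1 = 4279. For n = 4278 = 46 · 93, we can put exactly 46 objects in every box, avoiding 47 in any single one — so 4279 is tight.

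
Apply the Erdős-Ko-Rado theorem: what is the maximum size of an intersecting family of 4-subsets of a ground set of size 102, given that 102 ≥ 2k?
max |F| = C(101, 3) = 166650

The Erdős-Ko-Rado theorem states: for n ≥ 2k, an intersecting family of k-subsets of an n-element set has size at most C(n − 1, k − 1), with equality for 'star' families {A ⊆ [n] : |A| = k, i ∈ A} (fix an element i). For n = 102, k = 4: C(101, 3) = 166650.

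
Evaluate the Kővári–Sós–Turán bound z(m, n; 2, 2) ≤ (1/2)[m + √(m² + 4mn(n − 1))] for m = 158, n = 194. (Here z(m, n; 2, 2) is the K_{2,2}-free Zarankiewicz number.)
z(158, 194; 2, 2) ≤ (1/2)[158 + √(158² + 4·158·194·193)] = (1/2)[158 + √23688308] = 2512.5318

Kővári–Sós–Turán: let r_1, ..., r_158 be the row sums and z = Σ r_i the total number of 1s. Each pair of columns can share at most one row with both entries 1 (else a 2×2 all-ones block appears), so Σ_i C(r_i, 2) ≤ C(194, 2) = 18721. By convexity Σ_i C(r_i, 2) ≥ 158·C(z/158, 2) = z(z − 158)/(2·158), giving z² − 158z − 158·194·193 ≤ 0 and hence z ≤ (1/2)[158 + √(24964 + 4·5915836)] = (1/2)[158 + √23688308] ≈ (1/2)(158 + 4867.0636) = 2512.5318.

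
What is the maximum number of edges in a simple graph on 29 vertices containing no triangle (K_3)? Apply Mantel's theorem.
ex(29, K_3) = ⌊29^2/4⌋ = 210

Mantel (1907): a triangle-free graph on n vertices has at most ⌊n^2/4⌋ edges, with equality for the complete bipartite graph K_{⌊n/2⌋, ⌈n/2⌉}. For n = 29: ⌊29^2/4⌋ = ⌊841/4⌋ = 210. The extremal graph is K_{14, 15}, which has 14·15 = 210 edges.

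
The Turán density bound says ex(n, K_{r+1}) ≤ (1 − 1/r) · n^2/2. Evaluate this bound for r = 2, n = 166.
Turán density bound = (1/2) · 166^2/2 = 6889

Turán's theorem: ex(n, K_{r+1}) is achieved by the complete r-partite Turán graph T(n, r) with parts as balanced as possible, and is at most (1 − 1/r) · n^2/2. For r = 2, n = 166: the density bound is (1/2) · 27556/2 = 6889. Since 2 ∣ 166, the Turán graph T(166, 2) has parts of equal size 83, and its edge count e(T(166, 2)) = 6889 attains the density bound exactly.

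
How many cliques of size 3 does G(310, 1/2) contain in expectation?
E[# K_3] = C(310, 3) · (1/2)^C(3, 2) = 4917220 / 2^3 = 1229305/2 = 614652.5

For each 3-subset S of vertices (there are C(310, 3) = 4917220 such S), let X_S = 1 if S induces a K_3 (all C(3, 2) = 3 edges present). Then P(X_S = 1) = (1/2)^3 = 1/8. By linearity of expectation, E[# K_3] = C(310, 3) · (1/2)^3 = 4917220 / 8 = 1229305/2 = 614652.5.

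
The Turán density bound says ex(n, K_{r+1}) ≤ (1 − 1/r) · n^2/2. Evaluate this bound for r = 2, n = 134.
Turán density bound = (1/2) · 134^2/2 = 4489

Turán's theorem: ex(n, K_{r+1}) is achieved by the complete r-partite Turán graph T(n, r) with parts as balanced as possible, and is at most (1 − 1/r) · n^2/2. For r = 2, n = 134: the density bound is (1/2) · 17956/2 = 4489. Since 2 ∣ 134, the Turán graph T(134, 2) has parts of equal size 67, and its edge count e(T(134, 2)) = 4489 attains the density bound exactly.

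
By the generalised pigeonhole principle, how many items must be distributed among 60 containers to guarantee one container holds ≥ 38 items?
n = (38 − 1)·60 + 1 = 2221

By the generalised pigeonhole principle, to guarantee some box contains ≥ r objects we need more than (r − 1) · k objects total. Threshold: n = (r − 1) · k + 1. With r = 38 and k = 60: n = 37 · 60 + 1 = 2220 + 1 = 2221. For n = 2220 = 37 · 60, we can put exactly 37 objects in every box, avoiding 38 in any single one — so 2221 is tight.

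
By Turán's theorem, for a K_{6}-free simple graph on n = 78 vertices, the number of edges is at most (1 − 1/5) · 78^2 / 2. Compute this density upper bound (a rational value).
Turán density bound = (4/5) · 78^2/2 = 12168/5 ≈ 2433.6

Turán's theorem: ex(n, K_{r+1}) is achieved by the complete r-partite Turán graph T(n, r) with parts as balanced as possible, and is at most (1 − 1/r) · n^2/2. For r = 5, n = 78: the density bound is (4/5) · 6084/2 = 12168/5 ≈ 2433.6. The integer-valued extremum is e(T(78, 5)) = 2433, which is strictly less than the density bound 12168/5 since 5 ∤ 78 (the parts of T(78, 5) cannot all be equal).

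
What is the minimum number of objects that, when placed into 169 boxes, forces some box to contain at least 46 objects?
n = (46 − 1)·169 + 1 = 7606

By the generalised pigeonhole principle, to guarantee some box contains ≥ r objects we need more than (r − 1) · k objects total. Threshold: n = (r − 1) · k + 1. With r = 46 and k = 169: n = 45 · 169 + 1 = 7605 + 1 = 7606. For n = 7605 = 45 · 169, we can put exactly 45 objects in every box, avoiding 46 in any single one — so 7606 is tight.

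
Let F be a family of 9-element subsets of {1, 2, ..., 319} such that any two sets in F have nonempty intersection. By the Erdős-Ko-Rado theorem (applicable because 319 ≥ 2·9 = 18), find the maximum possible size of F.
max |F| = C(318, 8) = 2373299041514193

The Erdős-Ko-Rado theorem states: for n ≥ 2k, an intersecting family of k-subsets of an n-element set has size at most C(n − 1, k − 1), with equality for 'star' families {A ⊆ [n] : |A| = k, i ∈ A} (fix an element i). For n = 319, k = 9: C(318, 8) = 2373299041514193.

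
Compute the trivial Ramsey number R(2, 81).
R(2, 81) = 81

R(2, k) = k for all k ≥ 2: in a 2-colouring of K_k, either some edge is red (a red K_2) or all edges are blue (a blue K_k). And K_{80} coloured all-blue has no blue K_81, so R(2, 81) > 80. Hence R(2, 81) = 81.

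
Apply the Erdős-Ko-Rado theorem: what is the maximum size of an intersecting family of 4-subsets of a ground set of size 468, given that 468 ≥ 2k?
max |F| = C(467, 3) = 16865705

Erdős-Ko-Rado (1961): when n ≥ 2k, max |F| = C(n−1, k−1). The bound is attained by the star {A : i ∈ A} for any fixed i ∈ [n]. Here C(468−1, 4−1) = C(467, 3) = 16865705.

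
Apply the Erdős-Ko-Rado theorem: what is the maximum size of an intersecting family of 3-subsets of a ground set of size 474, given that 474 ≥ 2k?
max |F| = C(473, 2) = 111628

Erdős-Ko-Rado (1961): when n ≥ 2k, max |F| = C(n−1, k−1). The bound is attained by the star {A : i ∈ A} for any fixed i ∈ [n]. Here C(474−1, 3−1) = C(473, 2) = 111628.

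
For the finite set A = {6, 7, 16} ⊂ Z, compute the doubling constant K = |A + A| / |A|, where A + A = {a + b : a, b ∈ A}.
K = |A + A| / |A| = 6/3 = 2

Enumerate A + A = {a + b : a, b ∈ A}. With |A| = 3, there are |A|^2 = 9 ordered sum pairs; collecting distinct values, A + A = {12, 13, 14, 22, 23, 32}, so |A + A| = 6. Thus K = 6/3 = 2. For comparison, the minimum possible |A + A| over all 3-element sets is 2·3 − 1 = 5 (so min K = 5/3), attained only by arithmetic progressions.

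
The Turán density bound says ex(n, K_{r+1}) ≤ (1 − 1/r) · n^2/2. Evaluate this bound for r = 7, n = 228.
Turán density bound = (6/7) · 228^2/2 = 155952/7 ≈ 22278.8571

Turán's theorem: ex(n, K_{r+1}) is achieved by the complete r-partite Turán graph T(n, r) with parts as balanced as possible, and is at most (1 − 1/r) · n^2/2. For r = 7, n = 228: the density bound is (6/7) · 51984/2 = 155952/7 ≈ 22278.8571. The integer-valued extremum is e(T(228, 7)) = 22278, which is strictly less than the density bound 155952/7 since 7 ∤ 228 (the parts of T(228, 7) cannot all be equal).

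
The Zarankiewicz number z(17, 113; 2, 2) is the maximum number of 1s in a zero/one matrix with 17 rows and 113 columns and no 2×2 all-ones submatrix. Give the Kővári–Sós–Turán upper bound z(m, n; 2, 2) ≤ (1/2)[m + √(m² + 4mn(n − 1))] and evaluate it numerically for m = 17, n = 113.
z(17, 113; 2, 2) ≤ (1/2)[17 + √(17² + 4·17·113·112)] = (1/2)[17 + √860897] = 472.4227

Kővári–Sós–Turán: let r_1, ..., r_17 be the row sums and z = Σ r_i the total number of 1s. Each pair of columns can share at most one row with both entries 1 (else a 2×2 all-ones block appears), so Σ_i C(r_i, 2) ≤ C(113, 2) = 6328. By convexity Σ_i C(r_i, 2) ≥ 17·C(z/17, 2) = z(z − 17)/(2·17), giving z² − 17z − 17·113·112 ≤ 0 and hence z ≤ (1/2)[17 + √(289 + 4·215152)] = (1/2)[17 + √860897] ≈ (1/2)(17 + 927.8454) = 472.4227.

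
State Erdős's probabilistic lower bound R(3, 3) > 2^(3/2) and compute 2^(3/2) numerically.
2^(3/2) = 2.8284; so R(3, 3) > 2.8284

Colour each edge of K_n uniformly at random with red/blue. The expected number of monochromatic K_3 is C(n, 3) · 2 · 2^(−C(3,2)). If C(n, 3) · 2^(1 − C(3,2)) < 1, then with positive probability no monochromatic K_3 exists, so R(3, 3) > n. The standard estimate C(n, 3) ≤ n^3/3! shows this inequality holds whenever n ≤ 2^(3/2) (since 3! · 2^(C(3,2) − 1) > 2^(3^2/2) ≥ n^3). Hence R(3, 3) > 2^(3/2) = 2.8284.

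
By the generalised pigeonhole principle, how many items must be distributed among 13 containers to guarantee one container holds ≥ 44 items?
n = (44 − 1)·13 + 1 = 560

By the generalised pigeonhole principle, to guarantee some box contains ≥ r objects we need more than (r − 1) · k objects total. Threshold: n = (r − 1) · k + 1. With r = 44 and k = 13: n = 43 · 13 + 1 = 559 + 1 = 560. For n = 559 = 43 · 13, we can put exactly 43 objects in every box, avoiding 44 in any single one — so 560 is tight.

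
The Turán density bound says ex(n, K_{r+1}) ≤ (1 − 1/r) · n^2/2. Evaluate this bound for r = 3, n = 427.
Turán density bound = (2/3) · 427^2/2 = 182329/3 ≈ 60776.3333

Turán's theorem: ex(n, K_{r+1}) is achieved by the complete r-partite Turán graph T(n, r) with parts as balanced as possible, and is at most (1 − 1/r) · n^2/2. For r = 3, n = 427: the density bound is (2/3) · 182329/2 = 182329/3 ≈ 60776.3333. The integer-valued extremum is e(T(427, 3)) = 60776, which is strictly less than the density bound 182329/3 since 3 ∤ 427 (the parts of T(427, 3) cannot all be equal).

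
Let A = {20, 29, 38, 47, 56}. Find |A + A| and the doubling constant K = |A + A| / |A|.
K = |A + A| / |A| = 9/5

Enumerate A + A = {a + b : a, b ∈ A}. With |A| = 5, there are |A|^2 = 25 ordered sum pairs; collecting distinct values, A + A = {40, 49, 58, 67, 76, 85, 94, 103, 112}, so |A + A| = 9. Thus K = 9/5. Here |A + A| = 2|A| − 1 = 9, the minimum possible — so K = 9/5 is minimal, which holds iff A is an arithmetic progression.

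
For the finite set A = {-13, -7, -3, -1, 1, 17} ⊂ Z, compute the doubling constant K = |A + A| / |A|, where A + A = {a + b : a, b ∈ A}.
K = |A + A| / |A| = 18/6 = 3

Enumerate A + A = {a + b : a, b ∈ A}. With |A| = 6, there are |A|^2 = 36 ordered sum pairs; collecting distinct values, A + A = {-26, -20, -16, -14, -12, -10, -8, -6, -4, -2, 0, 2, 4, 10, 14, 16, 18, 34}, so |A + A| = 18. Thus K = 18/6 = 3. For comparison, the minimum possible |A + A| over all 6-element sets is 2·6 − 1 = 11 (so min K = 11/6), attained only by arithmetic progressions.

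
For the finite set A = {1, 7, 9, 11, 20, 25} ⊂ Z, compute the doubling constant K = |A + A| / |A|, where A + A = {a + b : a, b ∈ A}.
K = |A + A| / |A| = 20/6 = 10/3

Enumerate A + A = {a + b : a, b ∈ A}. With |A| = 6, there are |A|^2 = 36 ordered sum pairs; collecting distinct values, A + A = {2, 8, 10, 12, 14, 16, 18, 20, 21, 22, 26, 27, 29, 31, 32, 34, 36, 40, 45, 50}, so |A + A| = 20. Thus K = 20/6 = 10/3. For comparison, the minimum possible |A + A| over all 6-element sets is 2·6 − 1 = 11 (so min K = 11/6), attained only by arithmetic progressions.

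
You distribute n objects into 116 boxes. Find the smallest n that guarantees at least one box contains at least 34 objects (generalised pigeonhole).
n = (34 − 1)·116 + 1 = 3829

By the generalised pigeonhole principle, to guarantee some box contains ≥ r objects we need more than (r − 1) · k objects total. Threshold: n = (r − 1) · k + 1. With r = 34 and k = 116: n = 33 · 116 + 1 = 3828 + 1 = 3829. For n = 3828 = 33 · 116, we can put exactly 33 objects in every box, avoiding 34 in any single one — so 3829 is tight.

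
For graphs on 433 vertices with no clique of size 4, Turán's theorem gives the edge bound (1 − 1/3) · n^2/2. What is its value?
Turán density bound = (2/3) · 433^2/2 = 187489/3 ≈ 62496.3333

Turán's theorem: ex(n, K_{r+1}) is achieved by the complete r-partite Turán graph T(n, r) with parts as balanced as possible, and is at most (1 − 1/r) · n^2/2. For r = 3, n = 433: the density bound is (2/3) · 187489/2 = 187489/3 ≈ 62496.3333. The integer-valued extremum is e(T(433, 3)) = 62496, which is strictly less than the density bound 187489/3 since 3 ∤ 433 (the parts of T(433, 3) cannot all be equal).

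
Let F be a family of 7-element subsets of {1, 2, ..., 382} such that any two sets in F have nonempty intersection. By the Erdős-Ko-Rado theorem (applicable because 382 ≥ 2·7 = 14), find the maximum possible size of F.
max |F| = C(381, 6) = 4083534986076

Erdős-Ko-Rado (1961): when n ≥ 2k, max |F| = C(n−1, k−1). The bound is attained by the star {A : i ∈ A} for any fixed i ∈ [n]. Here C(382−1, 7−1) = C(381, 6) = 4083534986076.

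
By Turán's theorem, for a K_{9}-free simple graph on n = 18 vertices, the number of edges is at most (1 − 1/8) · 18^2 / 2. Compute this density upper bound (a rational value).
Turán density bound = (7/8) · 18^2/2 = 567/4 ≈ 141.75

Turán's theorem: ex(n, K_{r+1}) is achieved by the complete r-partite Turán graph T(n, r) with parts as balanced as possible, and is at most (1 − 1/r) · n^2/2. For r = 8, n = 18: the density bound is (7/8) · 324/2 = 567/4 ≈ 141.75. The integer-valued extremum is e(T(18, 8)) = 141, which is strictly less than the density bound 567/4 since 8 ∤ 18 (the parts of T(18, 8) cannot all be equal).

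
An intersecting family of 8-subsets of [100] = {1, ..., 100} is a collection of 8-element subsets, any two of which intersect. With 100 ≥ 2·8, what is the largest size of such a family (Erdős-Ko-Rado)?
max |F| = C(99, 7) = 14887031544

The Erdős-Ko-Rado theorem states: for n ≥ 2k, an intersecting family of k-subsets of an n-element set has size at most C(n − 1, k − 1), with equality for 'star' families {A ⊆ [n] : |A| = k, i ∈ A} (fix an element i). For n = 100, k = 8: C(99, 7) = 14887031544.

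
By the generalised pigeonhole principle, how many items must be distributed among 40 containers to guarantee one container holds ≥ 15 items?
n = (15 − 1)·40 + 1 = 561

By the generalised pigeonhole principle, to guarantee some box contains ≥ r objects we need more than (r − 1) · k objects total. Threshold: n = (r − 1) · k + 1. With r = 15 and k = 40: n = 14 · 40 + 1 = 560 + 1 = 561. For n = 560 = 14 · 40, we can put exactly 14 objects in every box, avoiding 15 in any single one — so 561 is tight.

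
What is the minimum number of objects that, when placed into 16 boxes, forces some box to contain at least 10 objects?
n = (10 − 1)·16 + 1 = 145

By the generalised pigeonhole principle, to guarantee some box contains ≥ r objects we need more than (r − 1) · k objects total. Threshold: n = (r − 1) · k + 1. With r = 10 and k = 16: n = 9 · 16 + 1 = 144 + 1 = 145. For n = 144 = 9 · 16, we can put exactly 9 objects in every box, avoiding 10 in any single one — so 145 is tight.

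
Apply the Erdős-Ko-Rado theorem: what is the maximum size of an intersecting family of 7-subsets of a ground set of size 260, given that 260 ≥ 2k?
max |F| = C(259, 6) = 395488590784

Erdős-Ko-Rado (1961): when n ≥ 2k, max |F| = C(n−1, k−1). The bound is attained by the star {A : i ∈ A} for any fixed i ∈ [n]. Here C(260−1, 7−1) = C(259, 6) = 395488590784.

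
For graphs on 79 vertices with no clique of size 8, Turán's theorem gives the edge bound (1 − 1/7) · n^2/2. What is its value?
Turán density bound = (6/7) · 79^2/2 = 18723/7 ≈ 2674.7143

Turán's theorem: ex(n, K_{r+1}) is achieved by the complete r-partite Turán graph T(n, r) with parts as balanced as possible, and is at most (1 − 1/r) · n^2/2. For r = 7, n = 79: the density bound is (6/7) · 6241/2 = 18723/7 ≈ 2674.7143. The integer-valued extremum is e(T(79, 7)) = 2674, which is strictly less than the density bound 18723/7 since 7 ∤ 79 (the parts of T(79, 7) cannot all be equal).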